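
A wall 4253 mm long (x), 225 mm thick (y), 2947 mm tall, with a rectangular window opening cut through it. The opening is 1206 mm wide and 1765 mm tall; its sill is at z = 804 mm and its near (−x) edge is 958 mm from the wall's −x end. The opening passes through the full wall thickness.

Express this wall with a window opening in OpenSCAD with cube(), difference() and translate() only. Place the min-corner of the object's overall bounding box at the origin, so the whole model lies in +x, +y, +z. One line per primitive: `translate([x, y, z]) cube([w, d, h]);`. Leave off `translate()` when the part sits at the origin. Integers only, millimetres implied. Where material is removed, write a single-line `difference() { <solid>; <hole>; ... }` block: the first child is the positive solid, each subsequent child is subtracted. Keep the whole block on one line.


difference() { cube([4253, 225, 2947]); translate([958, 0, 804]) cube([1206, 225, 1765]); }


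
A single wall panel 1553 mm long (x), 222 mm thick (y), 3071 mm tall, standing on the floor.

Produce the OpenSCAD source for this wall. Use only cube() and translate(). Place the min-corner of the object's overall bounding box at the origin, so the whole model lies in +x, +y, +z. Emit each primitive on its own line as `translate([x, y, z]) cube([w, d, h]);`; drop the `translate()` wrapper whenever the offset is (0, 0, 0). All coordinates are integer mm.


cube([1553, 222, 3071]);


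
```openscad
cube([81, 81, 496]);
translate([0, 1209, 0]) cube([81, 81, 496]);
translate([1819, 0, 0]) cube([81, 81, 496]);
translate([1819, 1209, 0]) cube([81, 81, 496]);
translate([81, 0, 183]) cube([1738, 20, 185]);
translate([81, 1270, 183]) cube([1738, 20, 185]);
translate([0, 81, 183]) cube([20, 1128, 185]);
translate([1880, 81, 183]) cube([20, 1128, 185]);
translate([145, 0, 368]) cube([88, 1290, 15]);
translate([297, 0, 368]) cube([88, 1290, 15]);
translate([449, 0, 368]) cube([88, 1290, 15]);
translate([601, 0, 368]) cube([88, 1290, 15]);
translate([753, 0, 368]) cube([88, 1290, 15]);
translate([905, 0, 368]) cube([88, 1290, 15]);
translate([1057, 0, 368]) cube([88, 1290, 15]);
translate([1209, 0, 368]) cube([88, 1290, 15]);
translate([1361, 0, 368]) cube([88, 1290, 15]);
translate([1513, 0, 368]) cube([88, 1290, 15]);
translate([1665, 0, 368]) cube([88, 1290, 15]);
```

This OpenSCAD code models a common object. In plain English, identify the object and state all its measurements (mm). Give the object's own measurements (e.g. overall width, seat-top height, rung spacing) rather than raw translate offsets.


A bed frame 1900 mm long (x) by 1290 mm wide (y). Four 81×81 mm corner posts, 496 mm tall, at the corners of the footprint. Four rails of 20 mm thickness and 185 mm height run between adjacent posts with their undersides at z = 183 mm, their outer faces flush with the outside of the frame (the two x-running rails run between the posts' inner faces; the two y-running rails run between the posts' inner faces). 11 slats, each 88 mm wide (x) and 15 mm thick, lie across the top of the two x-running rails, running the full 1290 mm width of the frame in y; along x they sit between the end posts with a 64 mm gap after the −x posts and between neighbouring slats, leaving 66 mm before the +x posts.


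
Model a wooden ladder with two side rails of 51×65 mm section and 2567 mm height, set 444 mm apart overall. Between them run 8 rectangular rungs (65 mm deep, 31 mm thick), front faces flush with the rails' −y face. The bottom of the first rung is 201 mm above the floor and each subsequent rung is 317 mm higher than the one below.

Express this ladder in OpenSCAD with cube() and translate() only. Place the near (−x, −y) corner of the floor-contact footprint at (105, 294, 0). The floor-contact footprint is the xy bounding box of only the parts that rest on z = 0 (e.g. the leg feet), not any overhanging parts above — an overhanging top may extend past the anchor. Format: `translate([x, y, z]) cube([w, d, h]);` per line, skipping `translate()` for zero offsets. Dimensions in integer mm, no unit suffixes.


// rung span = 444 - 2*51 = 342
// rung[k] z = 201 + k*317
translate([105, 294, 0]) cube([51, 65, 2567]);
translate([498, 294, 0]) cube([51, 65, 2567]);
translate([156, 294, 201]) cube([342, 65, 31]);
translate([156, 294, 518]) cube([342, 65, 31]);
translate([156, 294, 835]) cube([342, 65, 31]);
translate([156, 294, 1152]) cube([342, 65, 31]);
translate([156, 294, 1469]) cube([342, 65, 31]);
translate([156, 294, 1786]) cube([342, 65, 31]);
translate([156, 294, 2103]) cube([342, 65, 31]);
translate([156, 294, 2420]) cube([342, 65, 31]);


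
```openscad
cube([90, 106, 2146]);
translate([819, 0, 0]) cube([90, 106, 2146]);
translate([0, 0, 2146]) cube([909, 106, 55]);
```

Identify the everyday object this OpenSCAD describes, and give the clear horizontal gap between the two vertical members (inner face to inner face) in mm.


A door frame. The clear opening width is 729 mm.

Two 2146 mm tall posts with a header on top — a door frame. The left jamb is 90 mm wide at x = 0; the right jamb starts at x = 819. The clear opening is 819 − 90 = 729 mm.


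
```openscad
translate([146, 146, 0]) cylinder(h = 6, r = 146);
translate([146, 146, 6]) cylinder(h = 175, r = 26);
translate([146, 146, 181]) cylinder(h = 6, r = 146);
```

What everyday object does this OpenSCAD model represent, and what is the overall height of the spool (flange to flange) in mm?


A spool. The overall height is 187 mm.

Three coaxial cylinders, large–small–large — a spool. Two 6 mm flanges and a 175 mm core give 6 + 175 + 6 = 187 mm.


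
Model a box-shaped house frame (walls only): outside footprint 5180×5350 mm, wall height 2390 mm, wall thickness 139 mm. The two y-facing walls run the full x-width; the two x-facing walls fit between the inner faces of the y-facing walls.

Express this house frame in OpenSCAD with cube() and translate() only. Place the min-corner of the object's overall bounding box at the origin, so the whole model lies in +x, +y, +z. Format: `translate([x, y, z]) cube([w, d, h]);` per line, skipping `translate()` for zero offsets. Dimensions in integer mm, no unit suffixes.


cube([5180, 139, 2390]);
translate([0, 5211, 0]) cube([5180, 139, 2390]);
translate([0, 139, 0]) cube([139, 5072, 2390]);
translate([5041, 139, 0]) cube([139, 5072, 2390]);


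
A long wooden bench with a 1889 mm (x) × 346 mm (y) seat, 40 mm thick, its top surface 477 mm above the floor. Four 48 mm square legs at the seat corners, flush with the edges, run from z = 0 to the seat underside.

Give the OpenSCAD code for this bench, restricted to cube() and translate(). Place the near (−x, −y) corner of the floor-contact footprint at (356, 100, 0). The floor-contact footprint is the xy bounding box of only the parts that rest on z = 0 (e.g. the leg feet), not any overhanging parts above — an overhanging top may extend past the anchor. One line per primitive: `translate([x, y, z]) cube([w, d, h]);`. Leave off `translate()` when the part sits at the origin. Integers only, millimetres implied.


// leg_h = 477 − 40 = 437
translate([356, 100, 437]) cube([1889, 346, 40]);
translate([356, 100, 0]) cube([48, 48, 437]);
translate([356, 398, 0]) cube([48, 48, 437]);
translate([2197, 100, 0]) cube([48, 48, 437]);
translate([2197, 398, 0]) cube([48, 48, 437]);


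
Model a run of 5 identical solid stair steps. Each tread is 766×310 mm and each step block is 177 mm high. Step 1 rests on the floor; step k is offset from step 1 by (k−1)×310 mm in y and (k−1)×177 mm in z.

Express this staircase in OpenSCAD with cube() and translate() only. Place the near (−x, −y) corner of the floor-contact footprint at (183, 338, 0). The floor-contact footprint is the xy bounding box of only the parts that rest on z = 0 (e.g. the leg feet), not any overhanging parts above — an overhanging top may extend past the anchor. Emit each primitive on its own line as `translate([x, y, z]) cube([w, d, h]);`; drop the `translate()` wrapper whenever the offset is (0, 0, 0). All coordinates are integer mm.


translate([183, 338, 0]) cube([766, 310, 177]);
translate([183, 648, 177]) cube([766, 310, 177]);
translate([183, 958, 354]) cube([766, 310, 177]);
translate([183, 1268, 531]) cube([766, 310, 177]);
translate([183, 1578, 708]) cube([766, 310, 177]);


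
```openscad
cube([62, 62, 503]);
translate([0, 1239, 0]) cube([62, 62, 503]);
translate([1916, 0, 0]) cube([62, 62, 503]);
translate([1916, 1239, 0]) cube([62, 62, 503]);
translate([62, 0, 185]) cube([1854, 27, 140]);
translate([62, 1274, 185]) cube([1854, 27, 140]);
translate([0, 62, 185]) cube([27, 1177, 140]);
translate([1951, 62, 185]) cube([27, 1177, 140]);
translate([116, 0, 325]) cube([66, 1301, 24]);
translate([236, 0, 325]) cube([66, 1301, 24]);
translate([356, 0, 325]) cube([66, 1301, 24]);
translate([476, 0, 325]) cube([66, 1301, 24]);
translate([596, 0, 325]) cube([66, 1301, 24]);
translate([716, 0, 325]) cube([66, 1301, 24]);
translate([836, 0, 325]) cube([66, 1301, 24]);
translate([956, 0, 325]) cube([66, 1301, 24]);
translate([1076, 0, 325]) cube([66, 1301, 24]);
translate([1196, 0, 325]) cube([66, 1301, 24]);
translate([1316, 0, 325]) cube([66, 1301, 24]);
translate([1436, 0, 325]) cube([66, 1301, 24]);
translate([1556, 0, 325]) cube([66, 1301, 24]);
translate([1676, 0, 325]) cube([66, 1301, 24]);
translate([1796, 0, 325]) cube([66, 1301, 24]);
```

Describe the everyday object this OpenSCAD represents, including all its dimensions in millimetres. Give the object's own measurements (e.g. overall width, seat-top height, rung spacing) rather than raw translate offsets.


A bed frame 1978 mm long (x) by 1301 mm wide (y). Four 62×62 mm corner posts, 503 mm tall, at the corners of the footprint. Four rails of 27 mm thickness and 140 mm height run between adjacent posts with their undersides at z = 185 mm, their outer faces flush with the outside of the frame (the two x-running rails run between the posts' inner faces; the two y-running rails run between the posts' inner faces). 15 slats, each 66 mm wide (x) and 24 mm thick, lie across the top of the two x-running rails, running the full 1301 mm width of the frame in y; along x they sit between the end posts with a 54 mm gap after the −x posts and between neighbouring slats and before the +x posts.


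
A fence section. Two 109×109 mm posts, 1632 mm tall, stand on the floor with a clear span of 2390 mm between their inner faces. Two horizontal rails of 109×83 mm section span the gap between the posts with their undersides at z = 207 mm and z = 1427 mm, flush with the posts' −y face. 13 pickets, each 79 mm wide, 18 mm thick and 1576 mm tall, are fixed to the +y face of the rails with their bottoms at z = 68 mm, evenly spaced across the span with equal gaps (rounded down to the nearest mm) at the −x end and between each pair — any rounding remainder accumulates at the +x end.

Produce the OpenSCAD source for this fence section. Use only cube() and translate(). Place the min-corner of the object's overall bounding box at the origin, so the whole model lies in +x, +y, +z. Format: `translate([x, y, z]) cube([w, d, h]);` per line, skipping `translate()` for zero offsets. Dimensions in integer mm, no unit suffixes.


cube([109, 109, 1632]);
translate([2499, 0, 0]) cube([109, 109, 1632]);
translate([109, 0, 207]) cube([2390, 109, 83]);
translate([109, 0, 1427]) cube([2390, 109, 83]);
translate([206, 109, 68]) cube([79, 18, 1576]);
translate([382, 109, 68]) cube([79, 18, 1576]);
translate([558, 109, 68]) cube([79, 18, 1576]);
translate([734, 109, 68]) cube([79, 18, 1576]);
translate([910, 109, 68]) cube([79, 18, 1576]);
translate([1086, 109, 68]) cube([79, 18, 1576]);
translate([1262, 109, 68]) cube([79, 18, 1576]);
translate([1438, 109, 68]) cube([79, 18, 1576]);
translate([1614, 109, 68]) cube([79, 18, 1576]);
translate([1790, 109, 68]) cube([79, 18, 1576]);
translate([1966, 109, 68]) cube([79, 18, 1576]);
translate([2142, 109, 68]) cube([79, 18, 1576]);
translate([2318, 109, 68]) cube([79, 18, 1576]);


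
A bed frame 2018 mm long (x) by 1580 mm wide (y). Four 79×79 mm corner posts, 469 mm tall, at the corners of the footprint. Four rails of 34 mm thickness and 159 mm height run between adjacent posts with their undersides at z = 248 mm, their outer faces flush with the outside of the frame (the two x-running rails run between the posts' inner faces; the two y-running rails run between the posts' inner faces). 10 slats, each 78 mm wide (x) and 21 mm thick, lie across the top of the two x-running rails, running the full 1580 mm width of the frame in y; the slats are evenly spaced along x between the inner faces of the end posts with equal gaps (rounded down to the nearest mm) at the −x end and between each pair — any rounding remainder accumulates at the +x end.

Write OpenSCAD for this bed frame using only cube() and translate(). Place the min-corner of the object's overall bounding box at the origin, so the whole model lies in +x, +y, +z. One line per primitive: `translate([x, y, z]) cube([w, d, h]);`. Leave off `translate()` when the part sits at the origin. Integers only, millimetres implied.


cube([79, 79, 469]);
translate([0, 1501, 0]) cube([79, 79, 469]);
translate([1939, 0, 0]) cube([79, 79, 469]);
translate([1939, 1501, 0]) cube([79, 79, 469]);
translate([79, 0, 248]) cube([1860, 34, 159]);
translate([79, 1546, 248]) cube([1860, 34, 159]);
translate([0, 79, 248]) cube([34, 1422, 159]);
translate([1984, 79, 248]) cube([34, 1422, 159]);
translate([177, 0, 407]) cube([78, 1580, 21]);
translate([353, 0, 407]) cube([78, 1580, 21]);
translate([529, 0, 407]) cube([78, 1580, 21]);
translate([705, 0, 407]) cube([78, 1580, 21]);
translate([881, 0, 407]) cube([78, 1580, 21]);
translate([1057, 0, 407]) cube([78, 1580, 21]);
translate([1233, 0, 407]) cube([78, 1580, 21]);
translate([1409, 0, 407]) cube([78, 1580, 21]);
translate([1585, 0, 407]) cube([78, 1580, 21]);
translate([1761, 0, 407]) cube([78, 1580, 21]);


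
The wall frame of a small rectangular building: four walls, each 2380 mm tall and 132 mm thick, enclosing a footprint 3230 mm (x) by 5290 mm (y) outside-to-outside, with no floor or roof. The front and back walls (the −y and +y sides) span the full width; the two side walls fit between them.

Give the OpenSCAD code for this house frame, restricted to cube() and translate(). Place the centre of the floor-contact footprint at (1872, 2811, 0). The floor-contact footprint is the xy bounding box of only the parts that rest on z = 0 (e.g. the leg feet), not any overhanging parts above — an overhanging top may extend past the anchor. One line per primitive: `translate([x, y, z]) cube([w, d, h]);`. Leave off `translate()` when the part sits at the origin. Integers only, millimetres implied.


translate([257, 166, 0]) cube([3230, 132, 2380]);
translate([257, 5324, 0]) cube([3230, 132, 2380]);
translate([257, 298, 0]) cube([132, 5026, 2380]);
translate([3355, 298, 0]) cube([132, 5026, 2380]);


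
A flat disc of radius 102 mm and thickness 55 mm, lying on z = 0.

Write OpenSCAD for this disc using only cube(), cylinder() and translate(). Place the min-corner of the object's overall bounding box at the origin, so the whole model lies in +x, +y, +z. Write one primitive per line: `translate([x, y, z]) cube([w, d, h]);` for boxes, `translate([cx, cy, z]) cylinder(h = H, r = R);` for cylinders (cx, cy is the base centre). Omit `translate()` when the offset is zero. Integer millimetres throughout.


translate([102, 102, 0]) cylinder(h = 55, r = 102);


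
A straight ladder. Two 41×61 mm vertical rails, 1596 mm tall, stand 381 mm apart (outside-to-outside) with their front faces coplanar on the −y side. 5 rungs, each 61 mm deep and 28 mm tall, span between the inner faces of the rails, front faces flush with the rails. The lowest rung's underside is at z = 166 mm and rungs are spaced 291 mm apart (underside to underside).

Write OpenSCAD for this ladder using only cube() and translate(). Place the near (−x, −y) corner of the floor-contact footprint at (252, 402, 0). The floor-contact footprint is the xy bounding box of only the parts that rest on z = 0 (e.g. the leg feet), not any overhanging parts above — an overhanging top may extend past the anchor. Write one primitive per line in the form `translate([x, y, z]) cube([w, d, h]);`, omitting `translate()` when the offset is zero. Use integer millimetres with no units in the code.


translate([252, 402, 0]) cube([41, 61, 1596]);
translate([592, 402, 0]) cube([41, 61, 1596]);
translate([293, 402, 166]) cube([299, 61, 28]);
translate([293, 402, 457]) cube([299, 61, 28]);
translate([293, 402, 748]) cube([299, 61, 28]);
translate([293, 402, 1039]) cube([299, 61, 28]);
translate([293, 402, 1330]) cube([299, 61, 28]);


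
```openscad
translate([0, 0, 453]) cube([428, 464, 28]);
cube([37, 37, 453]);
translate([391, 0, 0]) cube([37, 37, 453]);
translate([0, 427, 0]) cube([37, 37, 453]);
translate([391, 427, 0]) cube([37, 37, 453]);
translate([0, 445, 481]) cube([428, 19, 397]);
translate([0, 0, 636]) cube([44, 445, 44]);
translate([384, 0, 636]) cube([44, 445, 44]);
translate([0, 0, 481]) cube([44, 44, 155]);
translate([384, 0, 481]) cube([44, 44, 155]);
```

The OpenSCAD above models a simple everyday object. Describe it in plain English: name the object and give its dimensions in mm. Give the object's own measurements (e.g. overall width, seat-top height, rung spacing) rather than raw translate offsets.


A chair. The seat is a 428×464×28 mm slab with its top at z = 481 mm, on four 37×37 mm corner legs (flush with the seat edges, standing on z = 0). A flat backrest 19 mm thick, 397 mm tall, spans the full seat width and rises from the seat top along its +y edge, rear face flush with the rear of the seat. Two armrests of 44×44 mm section run along each side from the seat's front edge to the front of the backrest, top faces 199 mm above the seat top and outer faces flush with the seat's x-edges; a 44×44 mm post under the front of each armrest stands on the seat at the front corner.


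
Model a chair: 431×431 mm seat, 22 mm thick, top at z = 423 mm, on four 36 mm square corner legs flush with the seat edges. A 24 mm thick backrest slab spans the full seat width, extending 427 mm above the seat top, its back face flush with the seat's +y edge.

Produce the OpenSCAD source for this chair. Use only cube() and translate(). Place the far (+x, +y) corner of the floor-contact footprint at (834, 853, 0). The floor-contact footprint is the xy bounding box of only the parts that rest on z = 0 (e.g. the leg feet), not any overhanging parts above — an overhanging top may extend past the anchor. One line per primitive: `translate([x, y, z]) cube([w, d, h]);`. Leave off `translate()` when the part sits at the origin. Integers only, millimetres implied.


translate([403, 422, 401]) cube([431, 431, 22]);
translate([403, 422, 0]) cube([36, 36, 401]);
translate([798, 422, 0]) cube([36, 36, 401]);
translate([403, 817, 0]) cube([36, 36, 401]);
translate([798, 817, 0]) cube([36, 36, 401]);
translate([403, 829, 423]) cube([431, 24, 427]);


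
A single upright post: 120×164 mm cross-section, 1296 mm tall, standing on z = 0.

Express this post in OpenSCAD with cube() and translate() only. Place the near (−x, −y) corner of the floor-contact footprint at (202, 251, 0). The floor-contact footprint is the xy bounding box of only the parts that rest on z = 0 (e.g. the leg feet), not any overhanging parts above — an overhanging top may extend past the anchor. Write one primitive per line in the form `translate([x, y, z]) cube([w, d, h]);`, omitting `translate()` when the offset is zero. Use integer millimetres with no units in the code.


translate([202, 251, 0]) cube([120, 164, 1296]);


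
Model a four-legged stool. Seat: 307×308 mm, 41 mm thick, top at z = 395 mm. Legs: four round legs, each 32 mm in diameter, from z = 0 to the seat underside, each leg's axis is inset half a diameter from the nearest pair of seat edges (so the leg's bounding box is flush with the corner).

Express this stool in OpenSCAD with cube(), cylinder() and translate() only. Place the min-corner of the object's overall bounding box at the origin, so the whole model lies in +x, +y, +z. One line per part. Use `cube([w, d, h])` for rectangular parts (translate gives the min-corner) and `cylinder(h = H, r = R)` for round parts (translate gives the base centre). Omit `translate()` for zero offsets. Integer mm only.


translate([0, 0, 354]) cube([307, 308, 41]);
translate([16, 16, 0]) cylinder(h = 354, r = 16);
translate([291, 16, 0]) cylinder(h = 354, r = 16);
translate([16, 292, 0]) cylinder(h = 354, r = 16);
translate([291, 292, 0]) cylinder(h = 354, r = 16);


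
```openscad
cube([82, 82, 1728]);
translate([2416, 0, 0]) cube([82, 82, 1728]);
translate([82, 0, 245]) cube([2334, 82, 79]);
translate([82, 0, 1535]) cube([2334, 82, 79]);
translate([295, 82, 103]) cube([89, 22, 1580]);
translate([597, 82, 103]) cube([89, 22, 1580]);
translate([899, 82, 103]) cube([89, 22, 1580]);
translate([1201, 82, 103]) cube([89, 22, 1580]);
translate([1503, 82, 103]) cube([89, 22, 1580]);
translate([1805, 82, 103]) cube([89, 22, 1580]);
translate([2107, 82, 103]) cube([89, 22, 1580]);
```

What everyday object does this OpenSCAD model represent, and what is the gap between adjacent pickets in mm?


A fence section. The picket gap is 213 mm.

Two posts, two rails, 7 pickets — a fence section. Span 2334 mm holds 7 pickets of 89 mm with 8 equal gaps: ⌊(2334 − 7·89) / 8⌋ = 213 mm.


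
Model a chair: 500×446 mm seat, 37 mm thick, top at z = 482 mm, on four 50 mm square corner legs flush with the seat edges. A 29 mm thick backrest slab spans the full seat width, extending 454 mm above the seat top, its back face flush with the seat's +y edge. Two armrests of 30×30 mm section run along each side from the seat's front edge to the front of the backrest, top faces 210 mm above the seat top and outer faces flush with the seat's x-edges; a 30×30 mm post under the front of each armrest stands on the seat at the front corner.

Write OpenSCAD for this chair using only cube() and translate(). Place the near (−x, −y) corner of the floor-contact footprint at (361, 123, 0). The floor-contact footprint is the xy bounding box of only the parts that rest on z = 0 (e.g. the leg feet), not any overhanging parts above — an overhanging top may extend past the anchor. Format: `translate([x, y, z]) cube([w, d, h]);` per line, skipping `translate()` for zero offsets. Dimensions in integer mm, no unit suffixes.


// leg_h = 482 - 37 = 445
// arm post h = 210 - 30 = 180
translate([361, 123, 445]) cube([500, 446, 37]);
translate([361, 123, 0]) cube([50, 50, 445]);
translate([811, 123, 0]) cube([50, 50, 445]);
translate([361, 519, 0]) cube([50, 50, 445]);
translate([811, 519, 0]) cube([50, 50, 445]);
translate([361, 540, 482]) cube([500, 29, 454]);
translate([361, 123, 662]) cube([30, 417, 30]);
translate([831, 123, 662]) cube([30, 417, 30]);
translate([361, 123, 482]) cube([30, 30, 180]);
translate([831, 123, 482]) cube([30, 30, 180]);


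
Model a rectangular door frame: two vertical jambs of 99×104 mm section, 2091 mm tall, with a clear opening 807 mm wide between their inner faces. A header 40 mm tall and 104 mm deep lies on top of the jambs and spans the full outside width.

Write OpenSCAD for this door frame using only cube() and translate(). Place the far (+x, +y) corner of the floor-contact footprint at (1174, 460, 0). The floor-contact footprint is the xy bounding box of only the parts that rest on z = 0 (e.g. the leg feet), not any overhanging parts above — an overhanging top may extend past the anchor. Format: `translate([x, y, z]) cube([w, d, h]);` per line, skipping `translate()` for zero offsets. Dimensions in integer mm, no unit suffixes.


translate([169, 356, 0]) cube([99, 104, 2091]);
translate([1075, 356, 0]) cube([99, 104, 2091]);
translate([169, 356, 2091]) cube([1005, 104, 40]);


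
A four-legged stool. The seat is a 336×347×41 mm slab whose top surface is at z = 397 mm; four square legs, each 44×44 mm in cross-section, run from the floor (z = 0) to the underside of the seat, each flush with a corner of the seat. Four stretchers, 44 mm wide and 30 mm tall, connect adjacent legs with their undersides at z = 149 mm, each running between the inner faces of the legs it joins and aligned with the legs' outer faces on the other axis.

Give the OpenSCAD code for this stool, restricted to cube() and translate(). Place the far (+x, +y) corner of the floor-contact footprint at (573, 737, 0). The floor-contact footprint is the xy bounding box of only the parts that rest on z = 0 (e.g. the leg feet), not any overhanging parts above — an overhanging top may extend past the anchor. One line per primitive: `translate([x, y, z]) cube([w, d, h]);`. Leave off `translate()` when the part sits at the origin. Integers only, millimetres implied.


translate([237, 390, 356]) cube([336, 347, 41]);
translate([237, 390, 0]) cube([44, 44, 356]);
translate([529, 390, 0]) cube([44, 44, 356]);
translate([237, 693, 0]) cube([44, 44, 356]);
translate([529, 693, 0]) cube([44, 44, 356]);
translate([281, 390, 149]) cube([248, 44, 30]);
translate([281, 693, 149]) cube([248, 44, 30]);
translate([237, 434, 149]) cube([44, 259, 30]);
translate([529, 434, 149]) cube([44, 259, 30]);


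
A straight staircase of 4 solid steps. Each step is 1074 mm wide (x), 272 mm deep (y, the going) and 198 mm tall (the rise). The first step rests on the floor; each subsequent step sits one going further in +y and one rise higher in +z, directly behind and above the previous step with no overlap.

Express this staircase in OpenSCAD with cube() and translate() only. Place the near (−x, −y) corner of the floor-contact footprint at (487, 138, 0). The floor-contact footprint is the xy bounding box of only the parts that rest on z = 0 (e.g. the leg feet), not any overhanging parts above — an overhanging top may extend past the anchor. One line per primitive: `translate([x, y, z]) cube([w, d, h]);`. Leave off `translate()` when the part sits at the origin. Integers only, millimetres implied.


translate([487, 138, 0]) cube([1074, 272, 198]);
translate([487, 410, 198]) cube([1074, 272, 198]);
translate([487, 682, 396]) cube([1074, 272, 198]);
translate([487, 954, 594]) cube([1074, 272, 198]);


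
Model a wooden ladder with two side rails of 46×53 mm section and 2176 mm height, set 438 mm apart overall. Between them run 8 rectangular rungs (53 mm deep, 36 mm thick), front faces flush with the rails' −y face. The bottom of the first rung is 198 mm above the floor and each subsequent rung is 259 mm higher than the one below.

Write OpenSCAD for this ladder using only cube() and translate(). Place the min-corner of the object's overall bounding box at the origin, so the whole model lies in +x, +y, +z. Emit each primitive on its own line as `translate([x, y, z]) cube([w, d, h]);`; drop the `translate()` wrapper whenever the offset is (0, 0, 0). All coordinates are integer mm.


cube([46, 53, 2176]);
translate([392, 0, 0]) cube([46, 53, 2176]);
translate([46, 0, 198]) cube([346, 53, 36]);
translate([46, 0, 457]) cube([346, 53, 36]);
translate([46, 0, 716]) cube([346, 53, 36]);
translate([46, 0, 975]) cube([346, 53, 36]);
translate([46, 0, 1234]) cube([346, 53, 36]);
translate([46, 0, 1493]) cube([346, 53, 36]);
translate([46, 0, 1752]) cube([346, 53, 36]);
translate([46, 0, 2011]) cube([346, 53, 36]);


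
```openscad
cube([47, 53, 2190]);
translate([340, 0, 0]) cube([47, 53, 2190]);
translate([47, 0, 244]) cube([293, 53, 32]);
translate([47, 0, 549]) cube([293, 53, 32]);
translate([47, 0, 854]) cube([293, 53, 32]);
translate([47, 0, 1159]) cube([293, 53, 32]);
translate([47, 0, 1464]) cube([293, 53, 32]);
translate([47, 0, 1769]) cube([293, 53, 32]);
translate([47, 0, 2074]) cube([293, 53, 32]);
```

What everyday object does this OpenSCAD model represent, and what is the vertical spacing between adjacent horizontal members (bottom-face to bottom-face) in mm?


A ladder. The rung spacing is 305 mm.

Two tall 47×53 posts with 7 short bars between them — a ladder. Adjacent rungs sit at z = 244 and z = 549, so the spacing is 549 − 244 = 305 mm.


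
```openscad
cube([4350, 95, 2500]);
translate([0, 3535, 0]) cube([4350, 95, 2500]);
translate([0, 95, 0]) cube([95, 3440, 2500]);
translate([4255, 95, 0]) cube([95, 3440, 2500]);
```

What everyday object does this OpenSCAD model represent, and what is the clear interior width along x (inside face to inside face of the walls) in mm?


A house (or room) frame. The interior width is 4160 mm.

Four 2500 mm walls enclosing a rectangle with no floor or roof — a room or house frame. Outside width is 4350 mm and wall thickness is 95 mm, so the interior width is 4350 − 2 × 95 = 4160 mm.


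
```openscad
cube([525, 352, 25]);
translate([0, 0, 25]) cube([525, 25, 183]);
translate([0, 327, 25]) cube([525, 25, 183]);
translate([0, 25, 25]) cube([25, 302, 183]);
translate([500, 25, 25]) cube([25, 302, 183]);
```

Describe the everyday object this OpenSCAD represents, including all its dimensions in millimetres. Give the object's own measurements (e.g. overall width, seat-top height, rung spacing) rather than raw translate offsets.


An open-topped rectangular box: outside dimensions 525×352×208 mm, with a uniform wall and base thickness of 25 mm. The base is a full 525×352 slab on the floor; four walls sit on top of the base. The front and back walls (the −y and +y sides) span the full width; the two side walls fit between them.


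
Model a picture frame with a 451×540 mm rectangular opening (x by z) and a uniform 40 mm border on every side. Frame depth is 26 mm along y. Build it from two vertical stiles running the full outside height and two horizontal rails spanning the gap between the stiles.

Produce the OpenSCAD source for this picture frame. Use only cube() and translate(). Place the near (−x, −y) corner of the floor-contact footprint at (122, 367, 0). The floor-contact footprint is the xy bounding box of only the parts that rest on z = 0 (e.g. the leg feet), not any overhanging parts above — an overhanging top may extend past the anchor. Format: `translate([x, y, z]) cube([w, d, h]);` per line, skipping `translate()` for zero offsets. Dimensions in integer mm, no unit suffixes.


translate([122, 367, 0]) cube([40, 26, 620]);
translate([613, 367, 0]) cube([40, 26, 620]);
translate([162, 367, 0]) cube([451, 26, 40]);
translate([162, 367, 580]) cube([451, 26, 40]);


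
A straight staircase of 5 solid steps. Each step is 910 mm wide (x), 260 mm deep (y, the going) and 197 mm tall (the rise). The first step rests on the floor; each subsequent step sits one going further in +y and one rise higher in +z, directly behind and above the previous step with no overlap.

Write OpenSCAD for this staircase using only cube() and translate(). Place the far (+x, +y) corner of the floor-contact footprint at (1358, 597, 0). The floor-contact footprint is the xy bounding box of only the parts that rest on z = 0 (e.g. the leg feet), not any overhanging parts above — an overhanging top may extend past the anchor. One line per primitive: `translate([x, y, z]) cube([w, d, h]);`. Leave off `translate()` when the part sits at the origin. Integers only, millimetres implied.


translate([448, 337, 0]) cube([910, 260, 197]);
translate([448, 597, 197]) cube([910, 260, 197]);
translate([448, 857, 394]) cube([910, 260, 197]);
translate([448, 1117, 591]) cube([910, 260, 197]);
translate([448, 1377, 788]) cube([910, 260, 197]);


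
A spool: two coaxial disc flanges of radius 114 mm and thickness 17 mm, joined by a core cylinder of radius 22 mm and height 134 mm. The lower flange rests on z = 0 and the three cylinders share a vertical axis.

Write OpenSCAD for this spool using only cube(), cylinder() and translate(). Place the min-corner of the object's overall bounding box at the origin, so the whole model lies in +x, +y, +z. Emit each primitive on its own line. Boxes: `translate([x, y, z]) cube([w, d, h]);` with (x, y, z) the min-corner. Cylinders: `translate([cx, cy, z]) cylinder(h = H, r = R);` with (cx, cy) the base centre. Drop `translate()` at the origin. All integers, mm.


translate([114, 114, 0]) cylinder(h = 17, r = 114);
translate([114, 114, 17]) cylinder(h = 134, r = 22);
translate([114, 114, 151]) cylinder(h = 17, r = 114);


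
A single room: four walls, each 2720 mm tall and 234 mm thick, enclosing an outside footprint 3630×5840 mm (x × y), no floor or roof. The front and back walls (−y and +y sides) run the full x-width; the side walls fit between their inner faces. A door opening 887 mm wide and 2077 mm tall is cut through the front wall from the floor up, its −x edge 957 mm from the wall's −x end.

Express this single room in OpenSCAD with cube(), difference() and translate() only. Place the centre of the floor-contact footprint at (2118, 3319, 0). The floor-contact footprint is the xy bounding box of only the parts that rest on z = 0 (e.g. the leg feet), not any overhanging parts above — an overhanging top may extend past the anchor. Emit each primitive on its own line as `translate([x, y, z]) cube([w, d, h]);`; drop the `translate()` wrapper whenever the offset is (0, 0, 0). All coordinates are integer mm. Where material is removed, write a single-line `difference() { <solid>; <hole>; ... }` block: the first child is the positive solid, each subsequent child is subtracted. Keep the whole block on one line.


difference() { translate([303, 399, 0]) cube([3630, 234, 2720]); translate([1260, 399, 0]) cube([887, 234, 2077]); }
translate([303, 6005, 0]) cube([3630, 234, 2720]);
translate([303, 633, 0]) cube([234, 5372, 2720]);
translate([3699, 633, 0]) cube([234, 5372, 2720]);


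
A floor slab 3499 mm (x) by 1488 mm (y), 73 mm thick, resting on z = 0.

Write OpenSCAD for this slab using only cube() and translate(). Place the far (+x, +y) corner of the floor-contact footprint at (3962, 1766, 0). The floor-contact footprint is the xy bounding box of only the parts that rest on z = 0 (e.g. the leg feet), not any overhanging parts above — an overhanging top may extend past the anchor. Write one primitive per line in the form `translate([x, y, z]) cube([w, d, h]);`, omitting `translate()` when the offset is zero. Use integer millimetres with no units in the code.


translate([463, 278, 0]) cube([3499, 1488, 73]);


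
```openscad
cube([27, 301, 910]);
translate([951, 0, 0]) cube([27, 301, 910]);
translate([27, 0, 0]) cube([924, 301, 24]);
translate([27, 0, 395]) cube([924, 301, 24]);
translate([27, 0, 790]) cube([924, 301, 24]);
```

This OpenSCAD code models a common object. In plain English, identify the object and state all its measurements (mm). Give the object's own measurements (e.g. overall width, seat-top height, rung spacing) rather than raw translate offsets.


An open bookshelf. Two side panels, each 27 mm thick, 301 mm deep and 910 mm tall, stand 978 mm apart (outside-to-outside). Between them sit 3 shelves, each 24 mm thick and 301 mm deep, spanning the full gap between the sides. The bottom shelf rests on the floor (its underside at z = 0) and the clear gap between one shelf's top and the next shelf's underside is 371 mm.


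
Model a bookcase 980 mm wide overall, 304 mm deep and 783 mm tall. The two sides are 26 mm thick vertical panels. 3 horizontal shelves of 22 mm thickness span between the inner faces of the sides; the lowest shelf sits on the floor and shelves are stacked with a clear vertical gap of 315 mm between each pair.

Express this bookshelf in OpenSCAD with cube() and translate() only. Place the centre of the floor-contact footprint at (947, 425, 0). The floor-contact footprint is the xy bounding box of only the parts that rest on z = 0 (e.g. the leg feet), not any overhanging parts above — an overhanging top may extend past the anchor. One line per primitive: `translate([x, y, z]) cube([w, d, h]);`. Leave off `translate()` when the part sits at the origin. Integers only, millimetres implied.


translate([457, 273, 0]) cube([26, 304, 783]);
translate([1411, 273, 0]) cube([26, 304, 783]);
translate([483, 273, 0]) cube([928, 304, 22]);
translate([483, 273, 337]) cube([928, 304, 22]);
translate([483, 273, 674]) cube([928, 304, 22]);


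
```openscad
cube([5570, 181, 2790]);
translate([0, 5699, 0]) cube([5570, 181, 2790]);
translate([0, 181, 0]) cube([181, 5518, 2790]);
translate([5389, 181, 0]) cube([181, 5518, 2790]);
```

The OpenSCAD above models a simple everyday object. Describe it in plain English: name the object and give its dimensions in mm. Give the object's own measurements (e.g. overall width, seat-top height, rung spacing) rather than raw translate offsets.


The wall frame of a small rectangular building: four walls, each 2790 mm tall and 181 mm thick, enclosing a footprint 5570 mm (x) by 5880 mm (y) outside-to-outside, with no floor or roof. The front and back walls (the −y and +y sides) span the full width; the two side walls fit between them.


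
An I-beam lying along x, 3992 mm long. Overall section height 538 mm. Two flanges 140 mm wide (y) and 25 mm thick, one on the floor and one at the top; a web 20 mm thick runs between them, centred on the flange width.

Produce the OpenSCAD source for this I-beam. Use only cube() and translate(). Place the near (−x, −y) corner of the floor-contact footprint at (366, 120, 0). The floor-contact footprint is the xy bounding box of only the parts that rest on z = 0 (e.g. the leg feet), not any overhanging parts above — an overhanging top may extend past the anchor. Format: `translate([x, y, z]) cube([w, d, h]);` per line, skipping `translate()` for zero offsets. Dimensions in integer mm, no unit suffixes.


translate([366, 120, 0]) cube([3992, 140, 25]);
translate([366, 180, 25]) cube([3992, 20, 488]);
translate([366, 120, 513]) cube([3992, 140, 25]);


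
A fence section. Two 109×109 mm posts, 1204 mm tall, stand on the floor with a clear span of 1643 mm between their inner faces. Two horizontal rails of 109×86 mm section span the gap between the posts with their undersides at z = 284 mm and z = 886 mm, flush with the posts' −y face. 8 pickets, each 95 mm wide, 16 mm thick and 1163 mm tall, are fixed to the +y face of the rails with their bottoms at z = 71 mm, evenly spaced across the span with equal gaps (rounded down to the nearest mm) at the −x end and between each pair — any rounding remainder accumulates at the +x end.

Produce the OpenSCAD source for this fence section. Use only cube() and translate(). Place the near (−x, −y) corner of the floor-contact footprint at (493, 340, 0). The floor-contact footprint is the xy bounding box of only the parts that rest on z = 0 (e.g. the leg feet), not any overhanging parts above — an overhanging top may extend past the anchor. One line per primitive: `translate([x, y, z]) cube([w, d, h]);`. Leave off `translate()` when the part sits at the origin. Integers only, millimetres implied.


translate([493, 340, 0]) cube([109, 109, 1204]);
translate([2245, 340, 0]) cube([109, 109, 1204]);
translate([602, 340, 284]) cube([1643, 109, 86]);
translate([602, 340, 886]) cube([1643, 109, 86]);
translate([700, 449, 71]) cube([95, 16, 1163]);
translate([893, 449, 71]) cube([95, 16, 1163]);
translate([1086, 449, 71]) cube([95, 16, 1163]);
translate([1279, 449, 71]) cube([95, 16, 1163]);
translate([1472, 449, 71]) cube([95, 16, 1163]);
translate([1665, 449, 71]) cube([95, 16, 1163]);
translate([1858, 449, 71]) cube([95, 16, 1163]);
translate([2051, 449, 71]) cube([95, 16, 1163]);


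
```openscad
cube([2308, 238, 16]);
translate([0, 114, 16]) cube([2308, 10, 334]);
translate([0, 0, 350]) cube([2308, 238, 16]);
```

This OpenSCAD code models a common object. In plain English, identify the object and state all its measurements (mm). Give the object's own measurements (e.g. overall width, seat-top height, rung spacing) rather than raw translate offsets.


An I-beam lying along x, 2308 mm long. Overall section height 366 mm. Two flanges 238 mm wide (y) and 16 mm thick, one on the floor and one at the top; a web 10 mm thick runs between them, centred on the flange width.
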